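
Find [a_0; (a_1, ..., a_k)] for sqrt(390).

Write x_i = (sqrt(390) + m_i)/d_i with (m_0, d_0) = (0, 1). a_0 = floor(sqrt(390)) = 19, since 19^2 = 361 <= 390 < 400 = 20^2.
Iterate m_{i+1} = d_i*a_i - m_i, d_{i+1} = (390 - m_{i+1}^2)/d_i, a_{i+1} = floor((a_0 + m_{i+1})/d_{i+1}):
  m_1 = 1*19 - 0 = 19, d_1 = (390 - 19^2)/1 = 29/1 = 29, a_1 = floor((19 + 19)/29) = 1.
  m_2 = 29*1 - 19 = 10, d_2 = (390 - 10^2)/29 = 290/29 = 10, a_2 = floor((19 + 10)/10) = 2.
  m_3 = 10*2 - 10 = 10, d_3 = (390 - 10^2)/10 = 290/10 = 29, a_3 = floor((19 + 10)/29) = 1.
  m_4 = 29*1 - 10 = 19, d_4 = (390 - 19^2)/29 = 29/29 = 1, a_4 = floor((19 + 19)/1) = 38.
  m_5 = 1*38 - 19 = 19, d_5 = (390 - 19^2)/1 = 29/1 = 29: (m_5, d_5) = (m_1, d_1) = (19, 29), so from here the quotients repeat a_1, ..., a_4; the period length is 4.
Hence the expansion of sqrt(390) is a_0 = 19 followed by the repeating block 1, 2, 1, 38 (period 4).

[19; (1, 2, 1, 38)]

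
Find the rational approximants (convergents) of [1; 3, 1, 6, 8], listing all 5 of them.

1/1, 4/3, 5/4, 34/27, 277/220

Using the convergent recurrence p_i = a_i*p_{i-1} + p_{i-2}, q_i = a_i*q_{i-1} + q_{i-2} with p_{-2}=0, p_{-1}=1, q_{-2}=1, q_{-1}=0:
  i=0: a_0=1, p_0 = 1*1 + 0 = 1, q_0 = 1*0 + 1 = 1.
  i=1: a_1=3, p_1 = 3*1 + 1 = 4, q_1 = 3*1 + 0 = 3.
  i=2: a_2=1, p_2 = 1*4 + 1 = 5, q_2 = 1*3 + 1 = 4.
  i=3: a_3=6, p_3 = 6*5 + 4 = 34, q_3 = 6*4 + 3 = 27.
  i=4: a_4=8, p_4 = 8*34 + 5 = 277, q_4 = 8*27 + 4 = 220.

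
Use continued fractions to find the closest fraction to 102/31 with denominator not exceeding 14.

23/7

Expand x = 102/31 as a continued fraction with the Euclidean algorithm:
  102 = 3*31 + 9, so a_0 = 3.
  31 = 3*9 + 4, so a_1 = 3.
  9 = 2*4 + 1, so a_2 = 2.
  4 = 4*1 + 0, so a_3 = 4.
so x = [3; 3, 2, 4].
Convergents (p_i = a_i*p_{i-1} + p_{i-2}, q_i = a_i*q_{i-1} + q_{i-2} with p_{-2}=0, p_{-1}=1, q_{-2}=1, q_{-1}=0), until the denominator exceeds 14:
  i=0: a_0=3, p_0 = 3*1 + 0 = 3, q_0 = 3*0 + 1 = 1.
  i=1: a_1=3, p_1 = 3*3 + 1 = 10, q_1 = 3*1 + 0 = 3.
  i=2: a_2=2, p_2 = 2*10 + 3 = 23, q_2 = 2*3 + 1 = 7.
  i=3: a_3=4, p_3 = 4*23 + 10 = 102, q_3 = 4*7 + 3 = 31.
q_3 = 31 > 14, so the last convergent with denominator <= 14 is p_2/q_2 = 23/7.
The closest fraction with denominator <= 14 is either p_2/q_2 or the intermediate fraction (k*p_2 + p_1)/(k*q_2 + q_1) with the largest k >= 1 whose denominator stays <= 14; these approach x as k grows, and every other convergent or intermediate fraction in range is farther away.
Largest k: floor((14 - q_1)/q_2) = floor((14 - 3)/7) = 1.
That gives (1*23 + 10)/(1*7 + 3) = 33/10.
Compare the errors: |x - 23/7| = |102*7 - 23*31|/(31*7) = 1/217, and |x - 33/10| = |102*10 - 33*31|/(31*10) = 3/310.
Cross-multiplying, 1*310 = 310 < 651 = 3*217, so 1/217 is smaller: the convergent 23/7 is closer to x than 33/10.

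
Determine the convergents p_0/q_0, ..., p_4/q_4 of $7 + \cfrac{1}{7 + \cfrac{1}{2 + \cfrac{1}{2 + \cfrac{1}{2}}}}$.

Using the convergent recurrence p_i = a_i*p_{i-1} + p_{i-2}, q_i = a_i*q_{i-1} + q_{i-2} with p_{-2}=0, p_{-1}=1, q_{-2}=1, q_{-1}=0:
  i=0: a_0=7, p_0 = 7*1 + 0 = 7, q_0 = 7*0 + 1 = 1.
  i=1: a_1=7, p_1 = 7*7 + 1 = 50, q_1 = 7*1 + 0 = 7.
  i=2: a_2=2, p_2 = 2*50 + 7 = 107, q_2 = 2*7 + 1 = 15.
  i=3: a_3=2, p_3 = 2*107 + 50 = 264, q_3 = 2*15 + 7 = 37.
  i=4: a_4=2, p_4 = 2*264 + 107 = 635, q_4 = 2*37 + 15 = 89.

7/1, 50/7, 107/15, 264/37, 635/89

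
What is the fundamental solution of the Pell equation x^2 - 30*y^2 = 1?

First expand sqrt(30) as a continued fraction. With x_i = (sqrt(30) + m_i)/d_i and (m_0, d_0) = (0, 1): a_0 = floor(sqrt(30)) = 5, since 5^2 = 25 <= 30 < 36 = 6^2.
Iterate m_{i+1} = d_i*a_i - m_i, d_{i+1} = (30 - m_{i+1}^2)/d_i, a_{i+1} = floor((a_0 + m_{i+1})/d_{i+1}):
  m_1 = 1*5 - 0 = 5, d_1 = (30 - 5^2)/1 = 5/1 = 5, a_1 = floor((5 + 5)/5) = 2.
  m_2 = 5*2 - 5 = 5, d_2 = (30 - 5^2)/5 = 5/5 = 1, a_2 = floor((5 + 5)/1) = 10.
  m_3 = 1*10 - 5 = 5, d_3 = (30 - 5^2)/1 = 5/1 = 5: (m_3, d_3) = (m_1, d_1) = (5, 5), so from here the quotients repeat a_1, a_2; the period length is 2.
So sqrt(30) = [5; (2, 10)] with period length k = 2.
k is even, so the fundamental solution of x^2 - 30y^2 = 1 is (p_{k-1}, q_{k-1}) = (p_1, q_1); compute convergents through index 1.
Convergents (p_i = a_i*p_{i-1} + p_{i-2}, q_i = a_i*q_{i-1} + q_{i-2} with p_{-2}=0, p_{-1}=1, q_{-2}=1, q_{-1}=0):
  i=0: a_0=5, p_0 = 5*1 + 0 = 5, q_0 = 5*0 + 1 = 1.
  i=1: a_1=2, p_1 = 2*5 + 1 = 11, q_1 = 2*1 + 0 = 2.
Check: 11^2 - 30*2^2 = 121 - 120 = 1, so (x, y) = (11, 2) solves the equation, and by the theorem it is the least positive solution.

(x, y) = (11, 2)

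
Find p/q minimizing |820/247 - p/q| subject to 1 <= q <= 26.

83/25

Expand x = 820/247 as a continued fraction with the Euclidean algorithm:
  820 = 3*247 + 79, so a_0 = 3.
  247 = 3*79 + 10, so a_1 = 3.
  79 = 7*10 + 9, so a_2 = 7.
  10 = 1*9 + 1, so a_3 = 1.
  9 = 9*1 + 0, so a_4 = 9.
so x = [3; 3, 7, 1, 9].
Convergents (p_i = a_i*p_{i-1} + p_{i-2}, q_i = a_i*q_{i-1} + q_{i-2} with p_{-2}=0, p_{-1}=1, q_{-2}=1, q_{-1}=0), until the denominator exceeds 26:
  i=0: a_0=3, p_0 = 3*1 + 0 = 3, q_0 = 3*0 + 1 = 1.
  i=1: a_1=3, p_1 = 3*3 + 1 = 10, q_1 = 3*1 + 0 = 3.
  i=2: a_2=7, p_2 = 7*10 + 3 = 73, q_2 = 7*3 + 1 = 22.
  i=3: a_3=1, p_3 = 1*73 + 10 = 83, q_3 = 1*22 + 3 = 25.
  i=4: a_4=9, p_4 = 9*83 + 73 = 820, q_4 = 9*25 + 22 = 247.
q_4 = 247 > 26, so the last convergent with denominator <= 26 is p_3/q_3 = 83/25.
The closest fraction with denominator <= 26 is either p_3/q_3 or the intermediate fraction (k*p_3 + p_2)/(k*q_3 + q_2) with the largest k >= 1 whose denominator stays <= 26; these approach x as k grows, and every other convergent or intermediate fraction in range is farther away.
Largest k: floor((26 - q_2)/q_3) = floor((26 - 22)/25) = 0.
Since k = 0, no intermediate fraction beyond p_3/q_3 has denominator <= 26, so the convergent 83/25 is the closest (its error is |820*25 - 83*247|/(247*25) = 1/6175).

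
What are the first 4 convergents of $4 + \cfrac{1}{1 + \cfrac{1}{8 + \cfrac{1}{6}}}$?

4/1, 5/1, 44/9, 269/55

Using the convergent recurrence p_i = a_i*p_{i-1} + p_{i-2}, q_i = a_i*q_{i-1} + q_{i-2} with p_{-2}=0, p_{-1}=1, q_{-2}=1, q_{-1}=0:
  i=0: a_0=4, p_0 = 4*1 + 0 = 4, q_0 = 4*0 + 1 = 1.
  i=1: a_1=1, p_1 = 1*4 + 1 = 5, q_1 = 1*1 + 0 = 1.
  i=2: a_2=8, p_2 = 8*5 + 4 = 44, q_2 = 8*1 + 1 = 9.
  i=3: a_3=6, p_3 = 6*44 + 5 = 269, q_3 = 6*9 + 1 = 55.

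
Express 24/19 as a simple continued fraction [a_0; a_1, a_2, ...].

[1; 3, 1, 4]

Run the Euclidean algorithm on 24 and 19; the successive quotients are the partial quotients a_0, a_1, ... (each step inverts the fractional part left over by the previous one):
  24 = 1*19 + 5, so a_0 = 1.
  19 = 3*5 + 4, so a_1 = 3.
  5 = 1*4 + 1, so a_2 = 1.
  4 = 4*1 + 0, so a_3 = 4.
The remainder reaches 0 after 4 divisions, so the expansion has 4 partial quotients, read off in order.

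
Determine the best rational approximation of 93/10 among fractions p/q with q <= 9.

65/7

Expand x = 93/10 as a continued fraction with the Euclidean algorithm:
  93 = 9*10 + 3, so a_0 = 9.
  10 = 3*3 + 1, so a_1 = 3.
  3 = 3*1 + 0, so a_2 = 3.
so x = [9; 3, 3].
Convergents (p_i = a_i*p_{i-1} + p_{i-2}, q_i = a_i*q_{i-1} + q_{i-2} with p_{-2}=0, p_{-1}=1, q_{-2}=1, q_{-1}=0), until the denominator exceeds 9:
  i=0: a_0=9, p_0 = 9*1 + 0 = 9, q_0 = 9*0 + 1 = 1.
  i=1: a_1=3, p_1 = 3*9 + 1 = 28, q_1 = 3*1 + 0 = 3.
  i=2: a_2=3, p_2 = 3*28 + 9 = 93, q_2 = 3*3 + 1 = 10.
q_2 = 10 > 9, so the last convergent with denominator <= 9 is p_1/q_1 = 28/3.
The closest fraction with denominator <= 9 is either p_1/q_1 or the intermediate fraction (k*p_1 + p_0)/(k*q_1 + q_0) with the largest k >= 1 whose denominator stays <= 9; these approach x as k grows, and every other convergent or intermediate fraction in range is farther away.
Largest k: floor((9 - q_0)/q_1) = floor((9 - 1)/3) = 2.
That gives (2*28 + 9)/(2*3 + 1) = 65/7.
Compare the errors: |x - 28/3| = |93*3 - 28*10|/(10*3) = 1/30, and |x - 65/7| = |93*7 - 65*10|/(10*7) = 1/70.
Cross-multiplying, 1*30 = 30 < 70 = 1*70, so 1/70 is smaller: the intermediate fraction 65/7 is closer to x than 28/3.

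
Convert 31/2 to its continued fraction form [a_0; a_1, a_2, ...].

[15; 2]

Run the Euclidean algorithm on 31 and 2; the successive quotients are the partial quotients a_0, a_1, ... (each step inverts the fractional part left over by the previous one):
  31 = 15*2 + 1, so a_0 = 15.
  2 = 2*1 + 0, so a_1 = 2.
The remainder reaches 0 after 2 divisions, so the expansion has 2 partial quotients, read off in order.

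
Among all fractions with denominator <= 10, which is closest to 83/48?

Expand x = 83/48 as a continued fraction with the Euclidean algorithm:
  83 = 1*48 + 35, so a_0 = 1.
  48 = 1*35 + 13, so a_1 = 1.
  35 = 2*13 + 9, so a_2 = 2.
  13 = 1*9 + 4, so a_3 = 1.
  9 = 2*4 + 1, so a_4 = 2.
  4 = 4*1 + 0, so a_5 = 4.
so x = [1; 1, 2, 1, 2, 4].
Convergents (p_i = a_i*p_{i-1} + p_{i-2}, q_i = a_i*q_{i-1} + q_{i-2} with p_{-2}=0, p_{-1}=1, q_{-2}=1, q_{-1}=0), until the denominator exceeds 10:
  i=0: a_0=1, p_0 = 1*1 + 0 = 1, q_0 = 1*0 + 1 = 1.
  i=1: a_1=1, p_1 = 1*1 + 1 = 2, q_1 = 1*1 + 0 = 1.
  i=2: a_2=2, p_2 = 2*2 + 1 = 5, q_2 = 2*1 + 1 = 3.
  i=3: a_3=1, p_3 = 1*5 + 2 = 7, q_3 = 1*3 + 1 = 4.
  i=4: a_4=2, p_4 = 2*7 + 5 = 19, q_4 = 2*4 + 3 = 11.
q_4 = 11 > 10, so the last convergent with denominator <= 10 is p_3/q_3 = 7/4.
The closest fraction with denominator <= 10 is either p_3/q_3 or the intermediate fraction (k*p_3 + p_2)/(k*q_3 + q_2) with the largest k >= 1 whose denominator stays <= 10; these approach x as k grows, and every other convergent or intermediate fraction in range is farther away.
Largest k: floor((10 - q_2)/q_3) = floor((10 - 3)/4) = 1.
That gives (1*7 + 5)/(1*4 + 3) = 12/7.
Compare the errors: |x - 7/4| = |83*4 - 7*48|/(48*4) = 4/192, and |x - 12/7| = |83*7 - 12*48|/(48*7) = 5/336.
Cross-multiplying, 5*192 = 960 < 1344 = 4*336, so 5/336 is smaller: the intermediate fraction 12/7 is closer to x than 7/4.

12/7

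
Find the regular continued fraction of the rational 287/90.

Run the Euclidean algorithm on 287 and 90; the successive quotients are the partial quotients a_0, a_1, ... (each step inverts the fractional part left over by the previous one):
  287 = 3*90 + 17, so a_0 = 3.
  90 = 5*17 + 5, so a_1 = 5.
  17 = 3*5 + 2, so a_2 = 3.
  5 = 2*2 + 1, so a_3 = 2.
  2 = 2*1 + 0, so a_4 = 2.
The remainder reaches 0 after 5 divisions, so the expansion has 5 partial quotients, read off in order.

[3; 5, 3, 2, 2]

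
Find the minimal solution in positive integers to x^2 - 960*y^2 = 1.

(x, y) = (31, 1)

First expand sqrt(960) as a continued fraction. With x_i = (sqrt(960) + m_i)/d_i and (m_0, d_0) = (0, 1): a_0 = floor(sqrt(960)) = 30, since 30^2 = 900 <= 960 < 961 = 31^2.
Iterate m_{i+1} = d_i*a_i - m_i, d_{i+1} = (960 - m_{i+1}^2)/d_i, a_{i+1} = floor((a_0 + m_{i+1})/d_{i+1}):
  m_1 = 1*30 - 0 = 30, d_1 = (960 - 30^2)/1 = 60/1 = 60, a_1 = floor((30 + 30)/60) = 1.
  m_2 = 60*1 - 30 = 30, d_2 = (960 - 30^2)/60 = 60/60 = 1, a_2 = floor((30 + 30)/1) = 60.
  m_3 = 1*60 - 30 = 30, d_3 = (960 - 30^2)/1 = 60/1 = 60: (m_3, d_3) = (m_1, d_1) = (30, 60), so from here the quotients repeat a_1, a_2; the period length is 2.
So sqrt(960) = [30; (1, 60)] with period length k = 2.
k is even, so the fundamental solution of x^2 - 960y^2 = 1 is (p_{k-1}, q_{k-1}) = (p_1, q_1); compute convergents through index 1.
Convergents (p_i = a_i*p_{i-1} + p_{i-2}, q_i = a_i*q_{i-1} + q_{i-2} with p_{-2}=0, p_{-1}=1, q_{-2}=1, q_{-1}=0):
  i=0: a_0=30, p_0 = 30*1 + 0 = 30, q_0 = 30*0 + 1 = 1.
  i=1: a_1=1, p_1 = 1*30 + 1 = 31, q_1 = 1*1 + 0 = 1.
Check: 31^2 - 960*1^2 = 961 - 960 = 1, so (x, y) = (31, 1) solves the equation, and by the theorem it is the least positive solution.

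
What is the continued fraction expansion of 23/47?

[0; 2, 23]

Run the Euclidean algorithm on 23 and 47; the successive quotients are the partial quotients a_0, a_1, ... (each step inverts the fractional part left over by the previous one):
  23 = 0*47 + 23, so a_0 = 0.
  47 = 2*23 + 1, so a_1 = 2.
  23 = 23*1 + 0, so a_2 = 23.
The remainder reaches 0 after 3 divisions, so the expansion has 3 partial quotients, read off in order.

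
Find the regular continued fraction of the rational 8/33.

[0; 4, 8]

Run the Euclidean algorithm on 8 and 33; the successive quotients are the partial quotients a_0, a_1, ... (each step inverts the fractional part left over by the previous one):
  8 = 0*33 + 8, so a_0 = 0.
  33 = 4*8 + 1, so a_1 = 4.
  8 = 8*1 + 0, so a_2 = 8.
The remainder reaches 0 after 3 divisions, so the expansion has 3 partial quotients, read off in order.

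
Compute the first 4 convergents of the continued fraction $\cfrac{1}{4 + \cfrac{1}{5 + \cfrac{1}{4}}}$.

Using the convergent recurrence p_i = a_i*p_{i-1} + p_{i-2}, q_i = a_i*q_{i-1} + q_{i-2} with p_{-2}=0, p_{-1}=1, q_{-2}=1, q_{-1}=0:
  i=0: a_0=0, p_0 = 0*1 + 0 = 0, q_0 = 0*0 + 1 = 1.
  i=1: a_1=4, p_1 = 4*0 + 1 = 1, q_1 = 4*1 + 0 = 4.
  i=2: a_2=5, p_2 = 5*1 + 0 = 5, q_2 = 5*4 + 1 = 21.
  i=3: a_3=4, p_3 = 4*5 + 1 = 21, q_3 = 4*21 + 4 = 88.

0/1, 1/4, 5/21, 21/88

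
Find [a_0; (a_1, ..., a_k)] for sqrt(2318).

Write x_i = (sqrt(2318) + m_i)/d_i with (m_0, d_0) = (0, 1). a_0 = floor(sqrt(2318)) = 48, since 48^2 = 2304 <= 2318 < 2401 = 49^2.
Iterate m_{i+1} = d_i*a_i - m_i, d_{i+1} = (2318 - m_{i+1}^2)/d_i, a_{i+1} = floor((a_0 + m_{i+1})/d_{i+1}):
  m_1 = 1*48 - 0 = 48, d_1 = (2318 - 48^2)/1 = 14/1 = 14, a_1 = floor((48 + 48)/14) = 6.
  m_2 = 14*6 - 48 = 36, d_2 = (2318 - 36^2)/14 = 1022/14 = 73, a_2 = floor((48 + 36)/73) = 1.
  m_3 = 73*1 - 36 = 37, d_3 = (2318 - 37^2)/73 = 949/73 = 13, a_3 = floor((48 + 37)/13) = 6.
  m_4 = 13*6 - 37 = 41, d_4 = (2318 - 41^2)/13 = 637/13 = 49, a_4 = floor((48 + 41)/49) = 1.
  m_5 = 49*1 - 41 = 8, d_5 = (2318 - 8^2)/49 = 2254/49 = 46, a_5 = floor((48 + 8)/46) = 1.
  m_6 = 46*1 - 8 = 38, d_6 = (2318 - 38^2)/46 = 874/46 = 19, a_6 = floor((48 + 38)/19) = 4.
  m_7 = 19*4 - 38 = 38, d_7 = (2318 - 38^2)/19 = 874/19 = 46, a_7 = floor((48 + 38)/46) = 1.
  m_8 = 46*1 - 38 = 8, d_8 = (2318 - 8^2)/46 = 2254/46 = 49, a_8 = floor((48 + 8)/49) = 1.
  m_9 = 49*1 - 8 = 41, d_9 = (2318 - 41^2)/49 = 637/49 = 13, a_9 = floor((48 + 41)/13) = 6.
  m_10 = 13*6 - 41 = 37, d_10 = (2318 - 37^2)/13 = 949/13 = 73, a_10 = floor((48 + 37)/73) = 1.
  m_11 = 73*1 - 37 = 36, d_11 = (2318 - 36^2)/73 = 1022/73 = 14, a_11 = floor((48 + 36)/14) = 6.
  m_12 = 14*6 - 36 = 48, d_12 = (2318 - 48^2)/14 = 14/14 = 1, a_12 = floor((48 + 48)/1) = 96.
  m_13 = 1*96 - 48 = 48, d_13 = (2318 - 48^2)/1 = 14/1 = 14: (m_13, d_13) = (m_1, d_1) = (48, 14), so from here the quotients repeat a_1, ..., a_12; the period length is 12.
Hence the expansion of sqrt(2318) is a_0 = 48 followed by the repeating block 6, 1, 6, 1, 1, 4, 1, 1, 6, 1, 6, 96 (period 12).

[48; (6, 1, 6, 1, 1, 4, 1, 1, 6, 1, 6, 96)]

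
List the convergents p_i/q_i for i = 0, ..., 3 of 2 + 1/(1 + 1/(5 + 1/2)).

Using the convergent recurrence p_i = a_i*p_{i-1} + p_{i-2}, q_i = a_i*q_{i-1} + q_{i-2} with p_{-2}=0, p_{-1}=1, q_{-2}=1, q_{-1}=0:
  i=0: a_0=2, p_0 = 2*1 + 0 = 2, q_0 = 2*0 + 1 = 1.
  i=1: a_1=1, p_1 = 1*2 + 1 = 3, q_1 = 1*1 + 0 = 1.
  i=2: a_2=5, p_2 = 5*3 + 2 = 17, q_2 = 5*1 + 1 = 6.
  i=3: a_3=2, p_3 = 2*17 + 3 = 37, q_3 = 2*6 + 1 = 13.

2/1, 3/1, 17/6, 37/13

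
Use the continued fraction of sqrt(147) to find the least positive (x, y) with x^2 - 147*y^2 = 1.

First expand sqrt(147) as a continued fraction. With x_i = (sqrt(147) + m_i)/d_i and (m_0, d_0) = (0, 1): a_0 = floor(sqrt(147)) = 12, since 12^2 = 144 <= 147 < 169 = 13^2.
Iterate m_{i+1} = d_i*a_i - m_i, d_{i+1} = (147 - m_{i+1}^2)/d_i, a_{i+1} = floor((a_0 + m_{i+1})/d_{i+1}):
  m_1 = 1*12 - 0 = 12, d_1 = (147 - 12^2)/1 = 3/1 = 3, a_1 = floor((12 + 12)/3) = 8.
  m_2 = 3*8 - 12 = 12, d_2 = (147 - 12^2)/3 = 3/3 = 1, a_2 = floor((12 + 12)/1) = 24.
  m_3 = 1*24 - 12 = 12, d_3 = (147 - 12^2)/1 = 3/1 = 3: (m_3, d_3) = (m_1, d_1) = (12, 3), so from here the quotients repeat a_1, a_2; the period length is 2.
So sqrt(147) = [12; (8, 24)] with period length k = 2.
k is even, so the fundamental solution of x^2 - 147y^2 = 1 is (p_{k-1}, q_{k-1}) = (p_1, q_1); compute convergents through index 1.
Convergents (p_i = a_i*p_{i-1} + p_{i-2}, q_i = a_i*q_{i-1} + q_{i-2} with p_{-2}=0, p_{-1}=1, q_{-2}=1, q_{-1}=0):
  i=0: a_0=12, p_0 = 12*1 + 0 = 12, q_0 = 12*0 + 1 = 1.
  i=1: a_1=8, p_1 = 8*12 + 1 = 97, q_1 = 8*1 + 0 = 8.
Check: 97^2 - 147*8^2 = 9409 - 9408 = 1, so (x, y) = (97, 8) solves the equation, and by the theorem it is the least positive solution.

(x, y) = (97, 8)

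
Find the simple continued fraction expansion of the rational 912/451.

[2; 45, 10]

Run the Euclidean algorithm on 912 and 451; the successive quotients are the partial quotients a_0, a_1, ... (each step inverts the fractional part left over by the previous one):
  912 = 2*451 + 10, so a_0 = 2.
  451 = 45*10 + 1, so a_1 = 45.
  10 = 10*1 + 0, so a_2 = 10.
The remainder reaches 0 after 3 divisions, so the expansion has 3 partial quotients, read off in order.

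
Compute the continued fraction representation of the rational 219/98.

[2; 4, 3, 1, 5]

Run the Euclidean algorithm on 219 and 98; the successive quotients are the partial quotients a_0, a_1, ... (each step inverts the fractional part left over by the previous one):
  219 = 2*98 + 23, so a_0 = 2.
  98 = 4*23 + 6, so a_1 = 4.
  23 = 3*6 + 5, so a_2 = 3.
  6 = 1*5 + 1, so a_3 = 1.
  5 = 5*1 + 0, so a_4 = 5.
The remainder reaches 0 after 5 divisions, so the expansion has 5 partial quotients, read off in order.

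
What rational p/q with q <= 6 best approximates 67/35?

Expand x = 67/35 as a continued fraction with the Euclidean algorithm:
  67 = 1*35 + 32, so a_0 = 1.
  35 = 1*32 + 3, so a_1 = 1.
  32 = 10*3 + 2, so a_2 = 10.
  3 = 1*2 + 1, so a_3 = 1.
  2 = 2*1 + 0, so a_4 = 2.
so x = [1; 1, 10, 1, 2].
Convergents (p_i = a_i*p_{i-1} + p_{i-2}, q_i = a_i*q_{i-1} + q_{i-2} with p_{-2}=0, p_{-1}=1, q_{-2}=1, q_{-1}=0), until the denominator exceeds 6:
  i=0: a_0=1, p_0 = 1*1 + 0 = 1, q_0 = 1*0 + 1 = 1.
  i=1: a_1=1, p_1 = 1*1 + 1 = 2, q_1 = 1*1 + 0 = 1.
  i=2: a_2=10, p_2 = 10*2 + 1 = 21, q_2 = 10*1 + 1 = 11.
q_2 = 11 > 6, so the last convergent with denominator <= 6 is p_1/q_1 = 2/1.
The closest fraction with denominator <= 6 is either p_1/q_1 or the intermediate fraction (k*p_1 + p_0)/(k*q_1 + q_0) with the largest k >= 1 whose denominator stays <= 6; these approach x as k grows, and every other convergent or intermediate fraction in range is farther away.
Largest k: floor((6 - q_0)/q_1) = floor((6 - 1)/1) = 5.
That gives (5*2 + 1)/(5*1 + 1) = 11/6.
Compare the errors: |x - 2/1| = |67*1 - 2*35|/(35*1) = 3/35, and |x - 11/6| = |67*6 - 11*35|/(35*6) = 17/210.
Cross-multiplying, 17*35 = 595 < 630 = 3*210, so 17/210 is smaller: the intermediate fraction 11/6 is closer to x than 2/1.

11/6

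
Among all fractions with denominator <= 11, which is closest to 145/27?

Expand x = 145/27 as a continued fraction with the Euclidean algorithm:
  145 = 5*27 + 10, so a_0 = 5.
  27 = 2*10 + 7, so a_1 = 2.
  10 = 1*7 + 3, so a_2 = 1.
  7 = 2*3 + 1, so a_3 = 2.
  3 = 3*1 + 0, so a_4 = 3.
so x = [5; 2, 1, 2, 3].
Convergents (p_i = a_i*p_{i-1} + p_{i-2}, q_i = a_i*q_{i-1} + q_{i-2} with p_{-2}=0, p_{-1}=1, q_{-2}=1, q_{-1}=0), until the denominator exceeds 11:
  i=0: a_0=5, p_0 = 5*1 + 0 = 5, q_0 = 5*0 + 1 = 1.
  i=1: a_1=2, p_1 = 2*5 + 1 = 11, q_1 = 2*1 + 0 = 2.
  i=2: a_2=1, p_2 = 1*11 + 5 = 16, q_2 = 1*2 + 1 = 3.
  i=3: a_3=2, p_3 = 2*16 + 11 = 43, q_3 = 2*3 + 2 = 8.
  i=4: a_4=3, p_4 = 3*43 + 16 = 145, q_4 = 3*8 + 3 = 27.
q_4 = 27 > 11, so the last convergent with denominator <= 11 is p_3/q_3 = 43/8.
The closest fraction with denominator <= 11 is either p_3/q_3 or the intermediate fraction (k*p_3 + p_2)/(k*q_3 + q_2) with the largest k >= 1 whose denominator stays <= 11; these approach x as k grows, and every other convergent or intermediate fraction in range is farther away.
Largest k: floor((11 - q_2)/q_3) = floor((11 - 3)/8) = 1.
That gives (1*43 + 16)/(1*8 + 3) = 59/11.
Compare the errors: |x - 43/8| = |145*8 - 43*27|/(27*8) = 1/216, and |x - 59/11| = |145*11 - 59*27|/(27*11) = 2/297.
Cross-multiplying, 1*297 = 297 < 432 = 2*216, so 1/216 is smaller: the convergent 43/8 is closer to x than 59/11.

43/8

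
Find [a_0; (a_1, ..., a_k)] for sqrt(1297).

Write x_i = (sqrt(1297) + m_i)/d_i with (m_0, d_0) = (0, 1). a_0 = floor(sqrt(1297)) = 36, since 36^2 = 1296 <= 1297 < 1369 = 37^2.
Iterate m_{i+1} = d_i*a_i - m_i, d_{i+1} = (1297 - m_{i+1}^2)/d_i, a_{i+1} = floor((a_0 + m_{i+1})/d_{i+1}):
  m_1 = 1*36 - 0 = 36, d_1 = (1297 - 36^2)/1 = 1/1 = 1, a_1 = floor((36 + 36)/1) = 72.
  m_2 = 1*72 - 36 = 36, d_2 = (1297 - 36^2)/1 = 1/1 = 1: (m_2, d_2) = (m_1, d_1) = (36, 1), so from here the quotient a_1 repeats; the period length is 1.
Hence the expansion of sqrt(1297) is a_0 = 36 followed by the repeating block 72 (period 1).

[36; (72)]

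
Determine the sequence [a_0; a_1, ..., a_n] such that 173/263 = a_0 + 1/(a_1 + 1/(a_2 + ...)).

[0; 1, 1, 1, 11, 1, 6]

Run the Euclidean algorithm on 173 and 263; the successive quotients are the partial quotients a_0, a_1, ... (each step inverts the fractional part left over by the previous one):
  173 = 0*263 + 173, so a_0 = 0.
  263 = 1*173 + 90, so a_1 = 1.
  173 = 1*90 + 83, so a_2 = 1.
  90 = 1*83 + 7, so a_3 = 1.
  83 = 11*7 + 6, so a_4 = 11.
  7 = 1*6 + 1, so a_5 = 1.
  6 = 6*1 + 0, so a_6 = 6.
The remainder reaches 0 after 7 divisions, so the expansion has 7 partial quotients, read off in order.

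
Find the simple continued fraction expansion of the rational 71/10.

Run the Euclidean algorithm on 71 and 10; the successive quotients are the partial quotients a_0, a_1, ... (each step inverts the fractional part left over by the previous one):
  71 = 7*10 + 1, so a_0 = 7.
  10 = 10*1 + 0, so a_1 = 10.
The remainder reaches 0 after 2 divisions, so the expansion has 2 partial quotients, read off in order.

[7; 10]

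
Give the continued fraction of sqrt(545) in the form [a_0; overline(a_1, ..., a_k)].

Write x_i = (sqrt(545) + m_i)/d_i with (m_0, d_0) = (0, 1). a_0 = floor(sqrt(545)) = 23, since 23^2 = 529 <= 545 < 576 = 24^2.
Iterate m_{i+1} = d_i*a_i - m_i, d_{i+1} = (545 - m_{i+1}^2)/d_i, a_{i+1} = floor((a_0 + m_{i+1})/d_{i+1}):
  m_1 = 1*23 - 0 = 23, d_1 = (545 - 23^2)/1 = 16/1 = 16, a_1 = floor((23 + 23)/16) = 2.
  m_2 = 16*2 - 23 = 9, d_2 = (545 - 9^2)/16 = 464/16 = 29, a_2 = floor((23 + 9)/29) = 1.
  m_3 = 29*1 - 9 = 20, d_3 = (545 - 20^2)/29 = 145/29 = 5, a_3 = floor((23 + 20)/5) = 8.
  m_4 = 5*8 - 20 = 20, d_4 = (545 - 20^2)/5 = 145/5 = 29, a_4 = floor((23 + 20)/29) = 1.
  m_5 = 29*1 - 20 = 9, d_5 = (545 - 9^2)/29 = 464/29 = 16, a_5 = floor((23 + 9)/16) = 2.
  m_6 = 16*2 - 9 = 23, d_6 = (545 - 23^2)/16 = 16/16 = 1, a_6 = floor((23 + 23)/1) = 46.
  m_7 = 1*46 - 23 = 23, d_7 = (545 - 23^2)/1 = 16/1 = 16: (m_7, d_7) = (m_1, d_1) = (23, 16), so from here the quotients repeat a_1, ..., a_6; the period length is 6.
Hence the expansion of sqrt(545) is a_0 = 23 followed by the repeating block 2, 1, 8, 1, 2, 46 (period 6).

[23; overline(2, 1, 8, 1, 2, 46)]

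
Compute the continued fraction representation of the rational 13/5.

Run the Euclidean algorithm on 13 and 5; the successive quotients are the partial quotients a_0, a_1, ... (each step inverts the fractional part left over by the previous one):
  13 = 2*5 + 3, so a_0 = 2.
  5 = 1*3 + 2, so a_1 = 1.
  3 = 1*2 + 1, so a_2 = 1.
  2 = 2*1 + 0, so a_3 = 2.
The remainder reaches 0 after 4 divisions, so the expansion has 4 partial quotients, read off in order.

[2; 1, 1, 2]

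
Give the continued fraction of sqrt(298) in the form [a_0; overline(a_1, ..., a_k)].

[17; overline(3, 1, 4, 5, 1, 1, 5, 4, 1, 3, 34)]

Write x_i = (sqrt(298) + m_i)/d_i with (m_0, d_0) = (0, 1). a_0 = floor(sqrt(298)) = 17, since 17^2 = 289 <= 298 < 324 = 18^2.
Iterate m_{i+1} = d_i*a_i - m_i, d_{i+1} = (298 - m_{i+1}^2)/d_i, a_{i+1} = floor((a_0 + m_{i+1})/d_{i+1}):
  m_1 = 1*17 - 0 = 17, d_1 = (298 - 17^2)/1 = 9/1 = 9, a_1 = floor((17 + 17)/9) = 3.
  m_2 = 9*3 - 17 = 10, d_2 = (298 - 10^2)/9 = 198/9 = 22, a_2 = floor((17 + 10)/22) = 1.
  m_3 = 22*1 - 10 = 12, d_3 = (298 - 12^2)/22 = 154/22 = 7, a_3 = floor((17 + 12)/7) = 4.
  m_4 = 7*4 - 12 = 16, d_4 = (298 - 16^2)/7 = 42/7 = 6, a_4 = floor((17 + 16)/6) = 5.
  m_5 = 6*5 - 16 = 14, d_5 = (298 - 14^2)/6 = 102/6 = 17, a_5 = floor((17 + 14)/17) = 1.
  m_6 = 17*1 - 14 = 3, d_6 = (298 - 3^2)/17 = 289/17 = 17, a_6 = floor((17 + 3)/17) = 1.
  m_7 = 17*1 - 3 = 14, d_7 = (298 - 14^2)/17 = 102/17 = 6, a_7 = floor((17 + 14)/6) = 5.
  m_8 = 6*5 - 14 = 16, d_8 = (298 - 16^2)/6 = 42/6 = 7, a_8 = floor((17 + 16)/7) = 4.
  m_9 = 7*4 - 16 = 12, d_9 = (298 - 12^2)/7 = 154/7 = 22, a_9 = floor((17 + 12)/22) = 1.
  m_10 = 22*1 - 12 = 10, d_10 = (298 - 10^2)/22 = 198/22 = 9, a_10 = floor((17 + 10)/9) = 3.
  m_11 = 9*3 - 10 = 17, d_11 = (298 - 17^2)/9 = 9/9 = 1, a_11 = floor((17 + 17)/1) = 34.
  m_12 = 1*34 - 17 = 17, d_12 = (298 - 17^2)/1 = 9/1 = 9: (m_12, d_12) = (m_1, d_1) = (17, 9), so from here the quotients repeat a_1, ..., a_11; the period length is 11.
Hence the expansion of sqrt(298) is a_0 = 17 followed by the repeating block 3, 1, 4, 5, 1, 1, 5, 4, 1, 3, 34 (period 11).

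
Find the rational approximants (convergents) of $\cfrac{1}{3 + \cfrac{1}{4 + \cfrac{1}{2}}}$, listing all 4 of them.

0/1, 1/3, 4/13, 9/29

Using the convergent recurrence p_i = a_i*p_{i-1} + p_{i-2}, q_i = a_i*q_{i-1} + q_{i-2} with p_{-2}=0, p_{-1}=1, q_{-2}=1, q_{-1}=0:
  i=0: a_0=0, p_0 = 0*1 + 0 = 0, q_0 = 0*0 + 1 = 1.
  i=1: a_1=3, p_1 = 3*0 + 1 = 1, q_1 = 3*1 + 0 = 3.
  i=2: a_2=4, p_2 = 4*1 + 0 = 4, q_2 = 4*3 + 1 = 13.
  i=3: a_3=2, p_3 = 2*4 + 1 = 9, q_3 = 2*13 + 3 = 29.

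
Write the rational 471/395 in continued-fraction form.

Run the Euclidean algorithm on 471 and 395; the successive quotients are the partial quotients a_0, a_1, ... (each step inverts the fractional part left over by the previous one):
  471 = 1*395 + 76, so a_0 = 1.
  395 = 5*76 + 15, so a_1 = 5.
  76 = 5*15 + 1, so a_2 = 5.
  15 = 15*1 + 0, so a_3 = 15.
The remainder reaches 0 after 4 divisions, so the expansion has 4 partial quotients, read off in order.

[1; 5, 5, 15]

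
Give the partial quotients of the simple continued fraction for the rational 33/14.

[2; 2, 1, 4]

Run the Euclidean algorithm on 33 and 14; the successive quotients are the partial quotients a_0, a_1, ... (each step inverts the fractional part left over by the previous one):
  33 = 2*14 + 5, so a_0 = 2.
  14 = 2*5 + 4, so a_1 = 2.
  5 = 1*4 + 1, so a_2 = 1.
  4 = 4*1 + 0, so a_3 = 4.
The remainder reaches 0 after 4 divisions, so the expansion has 4 partial quotients, read off in order.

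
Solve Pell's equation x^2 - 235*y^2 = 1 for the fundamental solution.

(x, y) = (46, 3)

First expand sqrt(235) as a continued fraction. With x_i = (sqrt(235) + m_i)/d_i and (m_0, d_0) = (0, 1): a_0 = floor(sqrt(235)) = 15, since 15^2 = 225 <= 235 < 256 = 16^2.
Iterate m_{i+1} = d_i*a_i - m_i, d_{i+1} = (235 - m_{i+1}^2)/d_i, a_{i+1} = floor((a_0 + m_{i+1})/d_{i+1}):
  m_1 = 1*15 - 0 = 15, d_1 = (235 - 15^2)/1 = 10/1 = 10, a_1 = floor((15 + 15)/10) = 3.
  m_2 = 10*3 - 15 = 15, d_2 = (235 - 15^2)/10 = 10/10 = 1, a_2 = floor((15 + 15)/1) = 30.
  m_3 = 1*30 - 15 = 15, d_3 = (235 - 15^2)/1 = 10/1 = 10: (m_3, d_3) = (m_1, d_1) = (15, 10), so from here the quotients repeat a_1, a_2; the period length is 2.
So sqrt(235) = [15; (3, 30)] with period length k = 2.
k is even, so the fundamental solution of x^2 - 235y^2 = 1 is (p_{k-1}, q_{k-1}) = (p_1, q_1); compute convergents through index 1.
Convergents (p_i = a_i*p_{i-1} + p_{i-2}, q_i = a_i*q_{i-1} + q_{i-2} with p_{-2}=0, p_{-1}=1, q_{-2}=1, q_{-1}=0):
  i=0: a_0=15, p_0 = 15*1 + 0 = 15, q_0 = 15*0 + 1 = 1.
  i=1: a_1=3, p_1 = 3*15 + 1 = 46, q_1 = 3*1 + 0 = 3.
Check: 46^2 - 235*3^2 = 2116 - 2115 = 1, so (x, y) = (46, 3) solves the equation, and by the theorem it is the least positive solution.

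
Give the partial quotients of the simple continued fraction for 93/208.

Run the Euclidean algorithm on 93 and 208; the successive quotients are the partial quotients a_0, a_1, ... (each step inverts the fractional part left over by the previous one):
  93 = 0*208 + 93, so a_0 = 0.
  208 = 2*93 + 22, so a_1 = 2.
  93 = 4*22 + 5, so a_2 = 4.
  22 = 4*5 + 2, so a_3 = 4.
  5 = 2*2 + 1, so a_4 = 2.
  2 = 2*1 + 0, so a_5 = 2.
The remainder reaches 0 after 6 divisions, so the expansion has 6 partial quotients, read off in order.

[0; 2, 4, 4, 2, 2]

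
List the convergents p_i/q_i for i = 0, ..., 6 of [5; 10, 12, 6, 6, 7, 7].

Using the convergent recurrence p_i = a_i*p_{i-1} + p_{i-2}, q_i = a_i*q_{i-1} + q_{i-2} with p_{-2}=0, p_{-1}=1, q_{-2}=1, q_{-1}=0:
  i=0: a_0=5, p_0 = 5*1 + 0 = 5, q_0 = 5*0 + 1 = 1.
  i=1: a_1=10, p_1 = 10*5 + 1 = 51, q_1 = 10*1 + 0 = 10.
  i=2: a_2=12, p_2 = 12*51 + 5 = 617, q_2 = 12*10 + 1 = 121.
  i=3: a_3=6, p_3 = 6*617 + 51 = 3753, q_3 = 6*121 + 10 = 736.
  i=4: a_4=6, p_4 = 6*3753 + 617 = 23135, q_4 = 6*736 + 121 = 4537.
  i=5: a_5=7, p_5 = 7*23135 + 3753 = 165698, q_5 = 7*4537 + 736 = 32495.
  i=6: a_6=7, p_6 = 7*165698 + 23135 = 1183021, q_6 = 7*32495 + 4537 = 232002.

5/1, 51/10, 617/121, 3753/736, 23135/4537, 165698/32495, 1183021/232002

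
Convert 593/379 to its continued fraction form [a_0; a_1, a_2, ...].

[1; 1, 1, 3, 2, 1, 2, 1, 1, 2]

Run the Euclidean algorithm on 593 and 379; the successive quotients are the partial quotients a_0, a_1, ... (each step inverts the fractional part left over by the previous one):
  593 = 1*379 + 214, so a_0 = 1.
  379 = 1*214 + 165, so a_1 = 1.
  214 = 1*165 + 49, so a_2 = 1.
  165 = 3*49 + 18, so a_3 = 3.
  49 = 2*18 + 13, so a_4 = 2.
  18 = 1*13 + 5, so a_5 = 1.
  13 = 2*5 + 3, so a_6 = 2.
  5 = 1*3 + 2, so a_7 = 1.
  3 = 1*2 + 1, so a_8 = 1.
  2 = 2*1 + 0, so a_9 = 2.
The remainder reaches 0 after 10 divisions, so the expansion has 10 partial quotients, read off in order.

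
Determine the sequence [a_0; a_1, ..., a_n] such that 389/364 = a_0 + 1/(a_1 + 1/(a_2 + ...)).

[1; 14, 1, 1, 3, 1, 2]

Run the Euclidean algorithm on 389 and 364; the successive quotients are the partial quotients a_0, a_1, ... (each step inverts the fractional part left over by the previous one):
  389 = 1*364 + 25, so a_0 = 1.
  364 = 14*25 + 14, so a_1 = 14.
  25 = 1*14 + 11, so a_2 = 1.
  14 = 1*11 + 3, so a_3 = 1.
  11 = 3*3 + 2, so a_4 = 3.
  3 = 1*2 + 1, so a_5 = 1.
  2 = 2*1 + 0, so a_6 = 2.
The remainder reaches 0 after 7 divisions, so the expansion has 7 partial quotients, read off in order.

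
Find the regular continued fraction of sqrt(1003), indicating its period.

Write x_i = (sqrt(1003) + m_i)/d_i with (m_0, d_0) = (0, 1). a_0 = floor(sqrt(1003)) = 31, since 31^2 = 961 <= 1003 < 1024 = 32^2.
Iterate m_{i+1} = d_i*a_i - m_i, d_{i+1} = (1003 - m_{i+1}^2)/d_i, a_{i+1} = floor((a_0 + m_{i+1})/d_{i+1}):
  m_1 = 1*31 - 0 = 31, d_1 = (1003 - 31^2)/1 = 42/1 = 42, a_1 = floor((31 + 31)/42) = 1.
  m_2 = 42*1 - 31 = 11, d_2 = (1003 - 11^2)/42 = 882/42 = 21, a_2 = floor((31 + 11)/21) = 2.
  m_3 = 21*2 - 11 = 31, d_3 = (1003 - 31^2)/21 = 42/21 = 2, a_3 = floor((31 + 31)/2) = 31.
  m_4 = 2*31 - 31 = 31, d_4 = (1003 - 31^2)/2 = 42/2 = 21, a_4 = floor((31 + 31)/21) = 2.
  m_5 = 21*2 - 31 = 11, d_5 = (1003 - 11^2)/21 = 882/21 = 42, a_5 = floor((31 + 11)/42) = 1.
  m_6 = 42*1 - 11 = 31, d_6 = (1003 - 31^2)/42 = 42/42 = 1, a_6 = floor((31 + 31)/1) = 62.
  m_7 = 1*62 - 31 = 31, d_7 = (1003 - 31^2)/1 = 42/1 = 42: (m_7, d_7) = (m_1, d_1) = (31, 42), so from here the quotients repeat a_1, ..., a_6; the period length is 6.
Hence the expansion of sqrt(1003) is a_0 = 31 followed by the repeating block 1, 2, 31, 2, 1, 62 (period 6).

[31; (1, 2, 31, 2, 1, 62)]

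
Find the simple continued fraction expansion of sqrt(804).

Write x_i = (sqrt(804) + m_i)/d_i with (m_0, d_0) = (0, 1). a_0 = floor(sqrt(804)) = 28, since 28^2 = 784 <= 804 < 841 = 29^2.
Iterate m_{i+1} = d_i*a_i - m_i, d_{i+1} = (804 - m_{i+1}^2)/d_i, a_{i+1} = floor((a_0 + m_{i+1})/d_{i+1}):
  m_1 = 1*28 - 0 = 28, d_1 = (804 - 28^2)/1 = 20/1 = 20, a_1 = floor((28 + 28)/20) = 2.
  m_2 = 20*2 - 28 = 12, d_2 = (804 - 12^2)/20 = 660/20 = 33, a_2 = floor((28 + 12)/33) = 1.
  m_3 = 33*1 - 12 = 21, d_3 = (804 - 21^2)/33 = 363/33 = 11, a_3 = floor((28 + 21)/11) = 4.
  m_4 = 11*4 - 21 = 23, d_4 = (804 - 23^2)/11 = 275/11 = 25, a_4 = floor((28 + 23)/25) = 2.
  m_5 = 25*2 - 23 = 27, d_5 = (804 - 27^2)/25 = 75/25 = 3, a_5 = floor((28 + 27)/3) = 18.
  m_6 = 3*18 - 27 = 27, d_6 = (804 - 27^2)/3 = 75/3 = 25, a_6 = floor((28 + 27)/25) = 2.
  m_7 = 25*2 - 27 = 23, d_7 = (804 - 23^2)/25 = 275/25 = 11, a_7 = floor((28 + 23)/11) = 4.
  m_8 = 11*4 - 23 = 21, d_8 = (804 - 21^2)/11 = 363/11 = 33, a_8 = floor((28 + 21)/33) = 1.
  m_9 = 33*1 - 21 = 12, d_9 = (804 - 12^2)/33 = 660/33 = 20, a_9 = floor((28 + 12)/20) = 2.
  m_10 = 20*2 - 12 = 28, d_10 = (804 - 28^2)/20 = 20/20 = 1, a_10 = floor((28 + 28)/1) = 56.
  m_11 = 1*56 - 28 = 28, d_11 = (804 - 28^2)/1 = 20/1 = 20: (m_11, d_11) = (m_1, d_1) = (28, 20), so from here the quotients repeat a_1, ..., a_10; the period length is 10.
Hence the expansion of sqrt(804) is a_0 = 28 followed by the repeating block 2, 1, 4, 2, 18, 2, 4, 1, 2, 56 (period 10).

[28; (2, 1, 4, 2, 18, 2, 4, 1, 2, 56)]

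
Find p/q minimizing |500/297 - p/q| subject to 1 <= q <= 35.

Expand x = 500/297 as a continued fraction with the Euclidean algorithm:
  500 = 1*297 + 203, so a_0 = 1.
  297 = 1*203 + 94, so a_1 = 1.
  203 = 2*94 + 15, so a_2 = 2.
  94 = 6*15 + 4, so a_3 = 6.
  15 = 3*4 + 3, so a_4 = 3.
  4 = 1*3 + 1, so a_5 = 1.
  3 = 3*1 + 0, so a_6 = 3.
so x = [1; 1, 2, 6, 3, 1, 3].
Convergents (p_i = a_i*p_{i-1} + p_{i-2}, q_i = a_i*q_{i-1} + q_{i-2} with p_{-2}=0, p_{-1}=1, q_{-2}=1, q_{-1}=0), until the denominator exceeds 35:
  i=0: a_0=1, p_0 = 1*1 + 0 = 1, q_0 = 1*0 + 1 = 1.
  i=1: a_1=1, p_1 = 1*1 + 1 = 2, q_1 = 1*1 + 0 = 1.
  i=2: a_2=2, p_2 = 2*2 + 1 = 5, q_2 = 2*1 + 1 = 3.
  i=3: a_3=6, p_3 = 6*5 + 2 = 32, q_3 = 6*3 + 1 = 19.
  i=4: a_4=3, p_4 = 3*32 + 5 = 101, q_4 = 3*19 + 3 = 60.
q_4 = 60 > 35, so the last convergent with denominator <= 35 is p_3/q_3 = 32/19.
The closest fraction with denominator <= 35 is either p_3/q_3 or the intermediate fraction (k*p_3 + p_2)/(k*q_3 + q_2) with the largest k >= 1 whose denominator stays <= 35; these approach x as k grows, and every other convergent or intermediate fraction in range is farther away.
Largest k: floor((35 - q_2)/q_3) = floor((35 - 3)/19) = 1.
That gives (1*32 + 5)/(1*19 + 3) = 37/22.
Compare the errors: |x - 32/19| = |500*19 - 32*297|/(297*19) = 4/5643, and |x - 37/22| = |500*22 - 37*297|/(297*22) = 11/6534.
Cross-multiplying, 4*6534 = 26136 < 62073 = 11*5643, so 4/5643 is smaller: the convergent 32/19 is closer to x than 37/22.

32/19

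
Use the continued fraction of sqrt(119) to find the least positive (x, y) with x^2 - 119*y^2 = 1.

(x, y) = (120, 11)

First expand sqrt(119) as a continued fraction. With x_i = (sqrt(119) + m_i)/d_i and (m_0, d_0) = (0, 1): a_0 = floor(sqrt(119)) = 10, since 10^2 = 100 <= 119 < 121 = 11^2.
Iterate m_{i+1} = d_i*a_i - m_i, d_{i+1} = (119 - m_{i+1}^2)/d_i, a_{i+1} = floor((a_0 + m_{i+1})/d_{i+1}):
  m_1 = 1*10 - 0 = 10, d_1 = (119 - 10^2)/1 = 19/1 = 19, a_1 = floor((10 + 10)/19) = 1.
  m_2 = 19*1 - 10 = 9, d_2 = (119 - 9^2)/19 = 38/19 = 2, a_2 = floor((10 + 9)/2) = 9.
  m_3 = 2*9 - 9 = 9, d_3 = (119 - 9^2)/2 = 38/2 = 19, a_3 = floor((10 + 9)/19) = 1.
  m_4 = 19*1 - 9 = 10, d_4 = (119 - 10^2)/19 = 19/19 = 1, a_4 = floor((10 + 10)/1) = 20.
  m_5 = 1*20 - 10 = 10, d_5 = (119 - 10^2)/1 = 19/1 = 19: (m_5, d_5) = (m_1, d_1) = (10, 19), so from here the quotients repeat a_1, ..., a_4; the period length is 4.
So sqrt(119) = [10; (1, 9, 1, 20)] with period length k = 4.
k is even, so the fundamental solution of x^2 - 119y^2 = 1 is (p_{k-1}, q_{k-1}) = (p_3, q_3); compute convergents through index 3.
Convergents (p_i = a_i*p_{i-1} + p_{i-2}, q_i = a_i*q_{i-1} + q_{i-2} with p_{-2}=0, p_{-1}=1, q_{-2}=1, q_{-1}=0):
  i=0: a_0=10, p_0 = 10*1 + 0 = 10, q_0 = 10*0 + 1 = 1.
  i=1: a_1=1, p_1 = 1*10 + 1 = 11, q_1 = 1*1 + 0 = 1.
  i=2: a_2=9, p_2 = 9*11 + 10 = 109, q_2 = 9*1 + 1 = 10.
  i=3: a_3=1, p_3 = 1*109 + 11 = 120, q_3 = 1*10 + 1 = 11.
Check: 120^2 - 119*11^2 = 14400 - 14399 = 1, so (x, y) = (120, 11) solves the equation, and by the theorem it is the least positive solution.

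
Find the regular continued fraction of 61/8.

[7; 1, 1, 1, 2]

Run the Euclidean algorithm on 61 and 8; the successive quotients are the partial quotients a_0, a_1, ... (each step inverts the fractional part left over by the previous one):
  61 = 7*8 + 5, so a_0 = 7.
  8 = 1*5 + 3, so a_1 = 1.
  5 = 1*3 + 2, so a_2 = 1.
  3 = 1*2 + 1, so a_3 = 1.
  2 = 2*1 + 0, so a_4 = 2.
The remainder reaches 0 after 5 divisions, so the expansion has 5 partial quotients, read off in order.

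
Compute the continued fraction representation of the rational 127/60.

[2; 8, 1, 1, 3]

Run the Euclidean algorithm on 127 and 60; the successive quotients are the partial quotients a_0, a_1, ... (each step inverts the fractional part left over by the previous one):
  127 = 2*60 + 7, so a_0 = 2.
  60 = 8*7 + 4, so a_1 = 8.
  7 = 1*4 + 3, so a_2 = 1.
  4 = 1*3 + 1, so a_3 = 1.
  3 = 3*1 + 0, so a_4 = 3.
The remainder reaches 0 after 5 divisions, so the expansion has 5 partial quotients, read off in order.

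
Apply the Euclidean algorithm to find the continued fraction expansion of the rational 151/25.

[6; 25]

Run the Euclidean algorithm on 151 and 25; the successive quotients are the partial quotients a_0, a_1, ... (each step inverts the fractional part left over by the previous one):
  151 = 6*25 + 1, so a_0 = 6.
  25 = 25*1 + 0, so a_1 = 25.
The remainder reaches 0 after 2 divisions, so the expansion has 2 partial quotients, read off in order.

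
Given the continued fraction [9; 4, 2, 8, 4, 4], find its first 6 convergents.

9/1, 37/4, 83/9, 701/76, 2887/313, 12249/1328

Using the convergent recurrence p_i = a_i*p_{i-1} + p_{i-2}, q_i = a_i*q_{i-1} + q_{i-2} with p_{-2}=0, p_{-1}=1, q_{-2}=1, q_{-1}=0:
  i=0: a_0=9, p_0 = 9*1 + 0 = 9, q_0 = 9*0 + 1 = 1.
  i=1: a_1=4, p_1 = 4*9 + 1 = 37, q_1 = 4*1 + 0 = 4.
  i=2: a_2=2, p_2 = 2*37 + 9 = 83, q_2 = 2*4 + 1 = 9.
  i=3: a_3=8, p_3 = 8*83 + 37 = 701, q_3 = 8*9 + 4 = 76.
  i=4: a_4=4, p_4 = 4*701 + 83 = 2887, q_4 = 4*76 + 9 = 313.
  i=5: a_5=4, p_5 = 4*2887 + 701 = 12249, q_5 = 4*313 + 76 = 1328.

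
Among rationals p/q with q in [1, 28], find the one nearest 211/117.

9/5

Expand x = 211/117 as a continued fraction with the Euclidean algorithm:
  211 = 1*117 + 94, so a_0 = 1.
  117 = 1*94 + 23, so a_1 = 1.
  94 = 4*23 + 2, so a_2 = 4.
  23 = 11*2 + 1, so a_3 = 11.
  2 = 2*1 + 0, so a_4 = 2.
so x = [1; 1, 4, 11, 2].
Convergents (p_i = a_i*p_{i-1} + p_{i-2}, q_i = a_i*q_{i-1} + q_{i-2} with p_{-2}=0, p_{-1}=1, q_{-2}=1, q_{-1}=0), until the denominator exceeds 28:
  i=0: a_0=1, p_0 = 1*1 + 0 = 1, q_0 = 1*0 + 1 = 1.
  i=1: a_1=1, p_1 = 1*1 + 1 = 2, q_1 = 1*1 + 0 = 1.
  i=2: a_2=4, p_2 = 4*2 + 1 = 9, q_2 = 4*1 + 1 = 5.
  i=3: a_3=11, p_3 = 11*9 + 2 = 101, q_3 = 11*5 + 1 = 56.
q_3 = 56 > 28, so the last convergent with denominator <= 28 is p_2/q_2 = 9/5.
The closest fraction with denominator <= 28 is either p_2/q_2 or the intermediate fraction (k*p_2 + p_1)/(k*q_2 + q_1) with the largest k >= 1 whose denominator stays <= 28; these approach x as k grows, and every other convergent or intermediate fraction in range is farther away.
Largest k: floor((28 - q_1)/q_2) = floor((28 - 1)/5) = 5.
That gives (5*9 + 2)/(5*5 + 1) = 47/26.
Compare the errors: |x - 9/5| = |211*5 - 9*117|/(117*5) = 2/585, and |x - 47/26| = |211*26 - 47*117|/(117*26) = 13/3042.
Cross-multiplying, 2*3042 = 6084 < 7605 = 13*585, so 2/585 is smaller: the convergent 9/5 is closer to x than 47/26.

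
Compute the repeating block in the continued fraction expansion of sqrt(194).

Write x_i = (sqrt(194) + m_i)/d_i with (m_0, d_0) = (0, 1). a_0 = floor(sqrt(194)) = 13, since 13^2 = 169 <= 194 < 196 = 14^2.
Iterate m_{i+1} = d_i*a_i - m_i, d_{i+1} = (194 - m_{i+1}^2)/d_i, a_{i+1} = floor((a_0 + m_{i+1})/d_{i+1}):
  m_1 = 1*13 - 0 = 13, d_1 = (194 - 13^2)/1 = 25/1 = 25, a_1 = floor((13 + 13)/25) = 1.
  m_2 = 25*1 - 13 = 12, d_2 = (194 - 12^2)/25 = 50/25 = 2, a_2 = floor((13 + 12)/2) = 12.
  m_3 = 2*12 - 12 = 12, d_3 = (194 - 12^2)/2 = 50/2 = 25, a_3 = floor((13 + 12)/25) = 1.
  m_4 = 25*1 - 12 = 13, d_4 = (194 - 13^2)/25 = 25/25 = 1, a_4 = floor((13 + 13)/1) = 26.
  m_5 = 1*26 - 13 = 13, d_5 = (194 - 13^2)/1 = 25/1 = 25: (m_5, d_5) = (m_1, d_1) = (13, 25), so from here the quotients repeat a_1, ..., a_4; the period length is 4.
Hence the expansion of sqrt(194) is a_0 = 13 followed by the repeating block 1, 12, 1, 26 (period 4).

[13; (1, 12, 1, 26)]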